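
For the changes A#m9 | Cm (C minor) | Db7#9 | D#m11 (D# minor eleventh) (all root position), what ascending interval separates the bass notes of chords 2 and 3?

m2

The roots are C and Db.
C up to Db is 1 semitone, a half step narrower than a major second, so the interval is minor.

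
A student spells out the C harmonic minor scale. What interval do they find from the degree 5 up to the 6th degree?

The scale runs C D Eb F G Ab B.
Degree 5 = G; 6th degree = Ab.
2 letter names make it a second; at 1 semitone (a half step narrower than major) the quality is minor.

minor second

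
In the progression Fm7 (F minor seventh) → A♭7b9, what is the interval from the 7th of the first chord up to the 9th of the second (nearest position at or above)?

diminished fifth

Fm7 (F minor seventh) has E♭ as its 7th, and A♭7b9 has B𝄫 as its 9th.
E♭ up to B𝄫 is 6 semitones, a half step narrower than a perfect fifth, so the interval is diminished.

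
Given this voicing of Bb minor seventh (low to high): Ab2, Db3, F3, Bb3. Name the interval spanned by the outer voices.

major ninth

The outer voices are Ab2 and Bb3.
From Ab to Bb is 14 semitones, exactly the major ninth.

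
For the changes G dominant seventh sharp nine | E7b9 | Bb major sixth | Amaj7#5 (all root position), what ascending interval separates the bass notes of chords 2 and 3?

The roots are E and Bb.
From E to Bb: 6 semitones over a fifth = diminished.

diminished fifth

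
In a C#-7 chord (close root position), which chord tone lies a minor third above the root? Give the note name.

C#min7 (C# minor seventh) is spelled C# E G# B.
The root is C#. A minor third above C# is E.
E is the chord's 3rd.

E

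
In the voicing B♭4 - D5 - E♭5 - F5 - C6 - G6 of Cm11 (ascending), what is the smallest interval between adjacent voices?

m2

Adjacent intervals: B♭4→D5 = major third; D5→E♭5 = minor second; E♭5→F5 = major second; F5→C6 = perfect fifth; C6→G6 = perfect fifth.
The smallest is D5 to E♭5, a minor second (1 semitone).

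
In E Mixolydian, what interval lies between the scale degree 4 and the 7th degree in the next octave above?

perfect eleventh

Spelling E Mixolydian: E F# G# A B C# D.
That puts A below D.
From A to D is 17 semitones, exactly the perfect eleventh.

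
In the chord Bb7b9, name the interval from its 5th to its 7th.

Spelling the chord: Bb, D, F, Ab, Cb.
So we need the interval from F up to Ab.
3 letter names make it a third; at 3 semitones (a half step narrower than major) the quality is minor.

minor third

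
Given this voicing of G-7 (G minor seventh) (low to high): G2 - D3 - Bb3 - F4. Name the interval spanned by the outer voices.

The outer voices are G2 and F4.
14 letter names make it a fourteenth; at 22 semitones (a half step narrower than major) the quality is minor.

minor 14th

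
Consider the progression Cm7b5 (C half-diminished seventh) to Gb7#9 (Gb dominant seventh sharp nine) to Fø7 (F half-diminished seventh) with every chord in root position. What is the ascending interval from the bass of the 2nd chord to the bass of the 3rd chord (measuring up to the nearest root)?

major 7th

The roots are Gb and F.
Counting 7 letters and 11 half steps from Gb gives a major seventh.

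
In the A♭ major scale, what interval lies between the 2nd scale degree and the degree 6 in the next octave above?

A♭ major: A♭ B♭ C D♭ E♭ F G.
That puts B♭ below F.
From B♭ to F is 19 semitones, exactly the perfect twelfth.

perfect twelfth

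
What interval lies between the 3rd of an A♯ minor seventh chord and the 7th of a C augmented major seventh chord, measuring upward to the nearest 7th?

minor seventh

The 3rd of A♯ minor seventh is C♯; the 7th of C augmented major seventh is B.
7 letter names make it a seventh; at 10 semitones (a half step narrower than major) the quality is minor.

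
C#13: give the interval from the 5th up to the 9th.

C# dominant thirteenth: C# E# G# B D# A#.
That puts G# below D#.
G# up to D# spans 5 letter names and 7 semitones — a perfect fifth.

perfect fifth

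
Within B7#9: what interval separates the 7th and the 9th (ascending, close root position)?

Spelling the chord: B D# F# A C##.
7th = A; 9th = C##.
From A to C##: 5 semitones over a third = augmented.

augmented third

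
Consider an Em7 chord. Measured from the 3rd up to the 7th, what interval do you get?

The chord tones of Em7 are E-G-B-D.
That puts G below D.
G up to D spans 5 letter names and 7 semitones — a perfect fifth.

perfect fifth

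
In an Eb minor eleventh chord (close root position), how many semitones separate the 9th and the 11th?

Ebm11 (Eb minor eleventh): Eb–Gb–Bb–Db–F–Ab.
F to Ab is a minor third: 3 semitones.

3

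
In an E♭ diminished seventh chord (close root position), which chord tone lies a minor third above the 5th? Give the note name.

Dbb

E♭dim7 (E♭ diminished seventh): E♭–G♭–B𝄫–D𝄫.
The 5th is B𝄫. A minor third above B𝄫 is D𝄫.
D𝄫 is the chord's 7th.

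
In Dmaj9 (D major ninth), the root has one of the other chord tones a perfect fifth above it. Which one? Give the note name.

A

The chord tones of Dmaj9 are D, F#, A, C#, E.
The root is D. A perfect fifth above D is A.
A is the chord's 5th.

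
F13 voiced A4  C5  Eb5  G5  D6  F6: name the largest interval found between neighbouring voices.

perfect fifth

Adjacent intervals: A4→C5 = minor third; C5→Eb5 = minor third; Eb5→G5 = major third; G5→D6 = perfect fifth; D6→F6 = minor third.
The largest is G5 to D6, a perfect fifth (7 semitones).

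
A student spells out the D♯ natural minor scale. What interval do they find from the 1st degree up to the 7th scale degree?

The scale runs D♯ E♯ F♯ G♯ A♯ B C♯.
The 1st degree is D♯ and the 7th scale degree is C♯.
From D♯ to C♯: 10 semitones over a seventh = minor.

minor seventh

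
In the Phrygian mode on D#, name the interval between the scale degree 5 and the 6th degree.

The scale runs D# E F# G# A# B C#.
The scale degree 5 is A# and the scale degree 6 is B.
A# up to B is 1 semitone, a half step narrower than a major second, so the interval is minor.

minor second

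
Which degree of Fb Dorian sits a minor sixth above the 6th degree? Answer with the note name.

The scale is Fb Gb Abb Bbb Cb Db Ebb.
The 6th degree is Db; a minor sixth above that is Bbb — scale degree 4.

Bbb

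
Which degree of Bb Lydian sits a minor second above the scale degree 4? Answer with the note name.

The scale is Bb C D E F G A.
The scale degree 4 is E; a minor second above that is F — scale degree 5.

F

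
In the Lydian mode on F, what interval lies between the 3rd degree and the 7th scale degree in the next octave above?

perfect twelfth

F lydian: F G A B C D E.
That puts A below E.
A up to E spans 12 letter names and 19 semitones — a perfect twelfth.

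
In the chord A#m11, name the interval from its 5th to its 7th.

Spelling the chord: A#–C#–E#–G#–B#–D#.
That puts E# below G#.
From E# to G#: 3 semitones over a third = minor.

minor 3rd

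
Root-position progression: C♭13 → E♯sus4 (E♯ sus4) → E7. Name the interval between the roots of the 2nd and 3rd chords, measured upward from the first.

diminished octave

The roots are E♯ and E.
8 letter names make it an octave; at 11 semitones (a half step narrower than perfect) the quality is diminished.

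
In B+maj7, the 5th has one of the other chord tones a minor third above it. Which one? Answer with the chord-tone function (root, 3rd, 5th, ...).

7th

B+maj7 is spelled B D# F## A#.
The 5th is F##. A minor third above F## is A#.
A# is the chord's 7th.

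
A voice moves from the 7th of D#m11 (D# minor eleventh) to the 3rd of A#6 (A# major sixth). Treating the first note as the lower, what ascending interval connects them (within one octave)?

The 7th of D#m11 (D# minor eleventh) is C#; the 3rd of A#6 (A# major sixth) is C##.
From C# to C##: 1 semitone over a unison = augmented.

augmented unison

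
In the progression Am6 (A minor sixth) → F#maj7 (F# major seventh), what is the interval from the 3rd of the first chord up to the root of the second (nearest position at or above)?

augmented 4th

The 3rd of Am6 (A minor sixth) is C; the root of F#maj7 (F# major seventh) is F#.
From C to F#: 6 semitones over a fourth = augmented.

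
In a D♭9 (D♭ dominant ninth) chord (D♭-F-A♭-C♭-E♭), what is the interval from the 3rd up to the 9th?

minor 7th

That puts F below E♭.
From F to E♭: 10 semitones over a seventh = minor.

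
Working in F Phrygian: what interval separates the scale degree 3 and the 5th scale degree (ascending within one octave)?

major third

Spelling F Phrygian: F Gb Ab Bb C Db Eb.
So we need the interval from Ab up to C.
Ab up to C spans 3 letter names and 4 semitones — a major third.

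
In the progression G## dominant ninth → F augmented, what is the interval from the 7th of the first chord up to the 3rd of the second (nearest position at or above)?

diminished third

The 7th of G## dominant ninth is F##; the 3rd of F augmented is A.
F## up to A is 2 semitones, a whole step narrower than a major third, so the interval is diminished.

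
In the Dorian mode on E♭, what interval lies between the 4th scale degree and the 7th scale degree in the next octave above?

Spelling the Dorian mode on E♭: E♭ F G♭ A♭ B♭ C D♭.
The 4th scale degree is A♭ and the 7th scale degree (up an octave) is D♭.
From A♭ to D♭ is 17 semitones, exactly the perfect eleventh.

perfect eleventh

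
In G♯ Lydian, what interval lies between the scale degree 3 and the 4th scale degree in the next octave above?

M9

G♯ lydian: G♯ A♯ B♯ C𝄪 D♯ E♯ F𝄪.
The scale degree 3 is B♯ and the 4th scale degree (up an octave) is C𝄪.
From B♯ to C𝄪 is 14 semitones, exactly the major ninth.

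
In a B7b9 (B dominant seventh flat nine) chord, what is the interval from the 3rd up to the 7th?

Spelling the chord: B D# F# A C.
That puts D# below A.
5 letter names make it a fifth; at 6 semitones (a half step narrower than perfect) the quality is diminished.

diminished fifth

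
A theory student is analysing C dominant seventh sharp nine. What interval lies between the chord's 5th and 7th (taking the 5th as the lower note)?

minor 3rd

C7#9 (C dominant seventh sharp nine) is spelled C, E, G, Bb, D#.
So we need the interval from G up to Bb.
From G to Bb: 3 semitones over a third = minor.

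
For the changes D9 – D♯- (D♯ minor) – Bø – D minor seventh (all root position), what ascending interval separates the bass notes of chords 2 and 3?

The roots are D♯ and B.
6 letter names make it a sixth; at 8 semitones (a half step narrower than major) the quality is minor.

minor sixth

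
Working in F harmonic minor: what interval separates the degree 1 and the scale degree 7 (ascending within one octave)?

Spelling F harmonic minor: F G Ab Bb C Db E.
That puts F below E.
From F to E is 11 semitones, exactly the major seventh.

major 7th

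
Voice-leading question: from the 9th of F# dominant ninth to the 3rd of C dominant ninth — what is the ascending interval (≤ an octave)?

minor sixth

F# dominant ninth has G# as its 9th, and C dominant ninth has E as its 3rd.
6 letter names make it a sixth; at 8 semitones (a half step narrower than major) the quality is minor.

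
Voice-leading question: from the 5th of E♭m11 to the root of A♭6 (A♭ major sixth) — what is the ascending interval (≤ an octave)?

E♭m11 has B♭ as its 5th, and A♭6 (A♭ major sixth) has A♭ as its root.
From B♭ to A♭: 10 semitones over a seventh = minor.

minor seventh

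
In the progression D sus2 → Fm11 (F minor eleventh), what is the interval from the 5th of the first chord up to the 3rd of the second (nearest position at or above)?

The 5th of D sus2 is A; the 3rd of Fm11 (F minor eleventh) is Ab.
A up to Ab is 11 semitones, a half step narrower than a perfect octave, so the interval is diminished.

diminished octave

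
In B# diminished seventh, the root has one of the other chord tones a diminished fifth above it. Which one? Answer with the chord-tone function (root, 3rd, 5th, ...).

The chord tones of B#dim7 are B#, D#, F#, A.
The root is B#. A diminished fifth above B# is F#.
F# is the chord's 5th.

5th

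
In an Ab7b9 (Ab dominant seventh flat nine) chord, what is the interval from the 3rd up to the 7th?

Ab7b9: Ab–C–Eb–Gb–Bbb.
That puts C below Gb.
From C to Gb: 6 semitones over a fifth = diminished.
That tritone between 3rd and 7th is what gives the dominant seventh its pull toward resolution.

diminished 5th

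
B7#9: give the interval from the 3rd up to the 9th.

The chord tones of B7#9 are B-D♯-F♯-A-C𝄪.
3rd = D♯; 9th = C𝄪.
Counting 7 letters and 11 half steps from D♯ gives a major seventh.

major 7th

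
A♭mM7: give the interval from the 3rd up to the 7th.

A♭mM7 (A♭ minor-major seventh) is spelled A♭, C♭, E♭, G.
That puts C♭ below G.
5 letter names make it a fifth; at 8 semitones (a half step wider than perfect) the quality is augmented.

A5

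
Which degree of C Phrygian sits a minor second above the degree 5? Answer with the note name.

The scale is C Db Eb F G Ab Bb.
The degree 5 is G; a minor second above that is Ab — scale degree 6.

Ab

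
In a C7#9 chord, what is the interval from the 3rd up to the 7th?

Spelling the chord: C E G B♭ D♯.
3rd = E; 7th = B♭.
From E to B♭: 6 semitones over a fifth = diminished.
That tritone between 3rd and 7th is what gives the dominant seventh its pull toward resolution.

diminished fifth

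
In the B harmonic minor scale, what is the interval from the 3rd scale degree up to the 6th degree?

Spelling the B harmonic minor scale: B C# D E F# G A#.
The 3rd scale degree is D and the scale degree 6 is G.
D up to G spans 4 letter names and 5 semitones — a perfect fourth.

perfect fourth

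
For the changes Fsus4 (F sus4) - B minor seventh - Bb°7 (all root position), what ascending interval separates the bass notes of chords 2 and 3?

The roots are B and Bb.
From B to Bb: 11 semitones over an octave = diminished.

d8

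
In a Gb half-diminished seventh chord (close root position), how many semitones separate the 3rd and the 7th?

7

The chord tones of Gbø7 (Gb half-diminished seventh) are Gb-Bbb-Dbb-Fb.
Bbb to Fb is a perfect fifth: 7 semitones.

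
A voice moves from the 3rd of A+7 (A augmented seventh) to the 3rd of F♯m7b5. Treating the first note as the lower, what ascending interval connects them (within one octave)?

minor sixth

The 3rd of A+7 (A augmented seventh) is C♯; the 3rd of F♯m7b5 is A.
From C♯ to A: 8 semitones over a sixth = minor.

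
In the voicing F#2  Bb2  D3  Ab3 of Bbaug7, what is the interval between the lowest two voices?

diminished fourth

Those voices are F#2 and Bb2.
4 letter names make it a fourth; at 4 semitones (a half step narrower than perfect) the quality is diminished.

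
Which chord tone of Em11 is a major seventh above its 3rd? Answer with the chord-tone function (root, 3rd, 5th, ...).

The chord tones of E minor eleventh are E, G, B, D, F#, A.
The 3rd is G. A major seventh above G is F#.
F# is the chord's 9th.

9th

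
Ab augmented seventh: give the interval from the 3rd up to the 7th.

d5

Spelling the chord: Ab C E Gb.
The 3rd is C and the 7th is Gb.
C up to Gb is 6 semitones, a half step narrower than a perfect fifth, so the interval is diminished.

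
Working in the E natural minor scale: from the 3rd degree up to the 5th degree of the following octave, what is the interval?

M10

The scale runs E F# G A B C D.
The 3rd degree is G and the 5th degree (up an octave) is B.
From G to B is 16 semitones, exactly the major tenth.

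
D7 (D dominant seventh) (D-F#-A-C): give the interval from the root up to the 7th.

That puts D below C.
From D to C: 10 semitones over a seventh = minor.

minor 7th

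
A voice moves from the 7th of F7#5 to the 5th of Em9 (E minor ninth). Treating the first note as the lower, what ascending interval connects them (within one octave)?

A5

The 7th of F7#5 is Eb; the 5th of Em9 (E minor ninth) is B.
Eb up to B is 8 semitones, a half step wider than a perfect fifth, so the interval is augmented.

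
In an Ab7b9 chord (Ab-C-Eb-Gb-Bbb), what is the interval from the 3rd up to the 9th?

d7

So we need the interval from C up to Bbb.
From C to Bbb: 9 semitones over a seventh = diminished.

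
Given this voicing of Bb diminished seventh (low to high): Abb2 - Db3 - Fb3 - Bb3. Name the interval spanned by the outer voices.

augmented 9th

The outer voices are Abb2 and Bb3.
9 letter names make it a ninth; at 15 semitones (a half step wider than major) the quality is augmented.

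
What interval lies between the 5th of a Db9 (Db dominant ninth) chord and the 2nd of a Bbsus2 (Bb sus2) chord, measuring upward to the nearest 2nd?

major 3rd

The 5th of Db9 (Db dominant ninth) is Ab; the 2nd of Bbsus2 (Bb sus2) is C.
From Ab to C is 4 semitones, exactly the major third.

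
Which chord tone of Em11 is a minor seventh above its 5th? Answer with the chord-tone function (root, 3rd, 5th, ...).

11th

E minor eleventh is spelled E-G-B-D-F#-A.
The 5th is B. A minor seventh above B is A.
A is the chord's 11th.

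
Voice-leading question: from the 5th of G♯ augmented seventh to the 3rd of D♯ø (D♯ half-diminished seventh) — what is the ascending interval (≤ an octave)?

The 5th of G♯ augmented seventh is D𝄪; the 3rd of D♯ø (D♯ half-diminished seventh) is F♯.
3 letter names make it a third; at 2 semitones (a whole step narrower than major) the quality is diminished.

diminished third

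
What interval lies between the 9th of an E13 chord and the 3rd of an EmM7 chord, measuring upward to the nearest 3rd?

minor second

The 9th of E13 is F#; the 3rd of EmM7 is G.
F# up to G is 1 semitone, a half step narrower than a major second, so the interval is minor.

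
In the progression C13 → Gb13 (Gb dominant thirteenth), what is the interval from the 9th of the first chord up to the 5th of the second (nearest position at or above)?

C13 has D as its 9th, and Gb13 (Gb dominant thirteenth) has Db as its 5th.
From D to Db: 11 semitones over an octave = diminished.

diminished 8th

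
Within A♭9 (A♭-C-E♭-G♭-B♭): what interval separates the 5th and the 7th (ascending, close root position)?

The 5th is E♭ and the 7th is G♭.
3 letter names make it a third; at 3 semitones (a half step narrower than major) the quality is minor.

minor third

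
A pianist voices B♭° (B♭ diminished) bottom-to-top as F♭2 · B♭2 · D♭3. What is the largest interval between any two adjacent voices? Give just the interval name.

Adjacent intervals: F♭2→B♭2 = augmented fourth; B♭2→D♭3 = minor third.
The largest is F♭2 to B♭2, an augmented fourth (6 semitones).

augmented 4th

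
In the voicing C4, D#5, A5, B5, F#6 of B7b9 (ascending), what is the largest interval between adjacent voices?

Adjacent intervals: C4→D#5 = augmented ninth; D#5→A5 = diminished fifth; A5→B5 = major second; B5→F#6 = perfect fifth.
The largest is C4 to D#5, an augmented ninth (15 semitones).

augmented ninth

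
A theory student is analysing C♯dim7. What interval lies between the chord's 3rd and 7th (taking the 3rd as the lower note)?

Spelling the chord: C♯–E–G–B♭.
So we need the interval from E up to B♭.
E up to B♭ is 6 semitones, a half step narrower than a perfect fifth, so the interval is diminished.

diminished fifth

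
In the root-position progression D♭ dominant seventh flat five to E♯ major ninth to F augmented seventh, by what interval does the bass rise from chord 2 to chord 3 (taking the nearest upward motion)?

diminished second

The roots are E♯ and F.
E♯ up to F is 0 semitones, a whole step narrower than a major second, so the interval is diminished.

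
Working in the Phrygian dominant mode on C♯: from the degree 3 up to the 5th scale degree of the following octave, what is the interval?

minor tenth

Spelling the Phrygian dominant mode on C♯: C♯ D E♯ F♯ G♯ A B.
The degree 3 is E♯ and the 5th degree (up an octave) is G♯.
E♯ up to G♯ is 15 semitones, a half step narrower than a major tenth, so the interval is minor.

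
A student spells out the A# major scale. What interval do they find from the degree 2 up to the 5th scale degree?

A# major: A# B# C## D# E# F## G##.
The degree 2 is B# and the degree 5 is E#.
Counting 4 letters and 5 half steps from B# gives a perfect fourth.

perfect fourth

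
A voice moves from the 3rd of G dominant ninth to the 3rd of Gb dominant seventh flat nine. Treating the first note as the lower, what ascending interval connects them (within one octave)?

G dominant ninth has B as its 3rd, and Gb dominant seventh flat nine has Bb as its 3rd.
8 letter names make it an octave; at 11 semitones (a half step narrower than perfect) the quality is diminished.

diminished octave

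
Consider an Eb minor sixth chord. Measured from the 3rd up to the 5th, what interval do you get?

The chord tones of Eb minor sixth are Eb Gb Bb C.
So we need the interval from Gb up to Bb.
From Gb to Bb is 4 semitones, exactly the major third.

major third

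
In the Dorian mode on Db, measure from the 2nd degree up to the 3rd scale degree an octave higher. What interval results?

minor ninth

Db dorian: Db Eb Fb Gb Ab Bb Cb.
That puts Eb below Fb.
Eb up to Fb is 13 semitones, a half step narrower than a major ninth, so the interval is minor.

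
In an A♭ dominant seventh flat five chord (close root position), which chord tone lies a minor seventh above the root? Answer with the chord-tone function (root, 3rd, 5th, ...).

A♭ dominant seventh flat five: A♭, C, E𝄫, G♭.
The root is A♭. A minor seventh above A♭ is G♭.
G♭ is the chord's 7th.

7th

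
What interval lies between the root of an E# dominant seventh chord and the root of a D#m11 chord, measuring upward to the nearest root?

The root of E# dominant seventh is E#; the root of D#m11 is D#.
From E# to D#: 10 semitones over a seventh = minor.

minor seventh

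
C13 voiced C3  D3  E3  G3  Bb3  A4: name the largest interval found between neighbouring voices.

major seventh

Adjacent intervals: C3→D3 = major second; D3→E3 = major second; E3→G3 = minor third; G3→Bb3 = minor third; Bb3→A4 = major seventh.
The largest is Bb3 to A4, a major seventh (11 semitones).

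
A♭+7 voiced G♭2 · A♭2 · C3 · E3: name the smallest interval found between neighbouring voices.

major 2nd

Adjacent intervals: G♭2→A♭2 = major second; A♭2→C3 = major third; C3→E3 = major third.
The smallest is G♭2 to A♭2, a major second (2 semitones).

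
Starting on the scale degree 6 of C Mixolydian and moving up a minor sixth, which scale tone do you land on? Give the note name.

F

The scale is C D E F G A B♭.
The scale degree 6 is A; a minor sixth above that is F — scale degree 4.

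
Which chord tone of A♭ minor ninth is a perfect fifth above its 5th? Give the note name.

Bb

The chord tones of A♭min9 are A♭, C♭, E♭, G♭, B♭.
The 5th is E♭. A perfect fifth above E♭ is B♭.
B♭ is the chord's 9th.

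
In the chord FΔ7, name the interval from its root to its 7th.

The chord tones of FM7 (F major seventh) are F A C E.
So we need the interval from F up to E.
From F to E is 11 semitones, exactly the major seventh.

major seventh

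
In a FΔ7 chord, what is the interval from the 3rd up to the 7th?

P5

Spelling the chord: F A C E.
3rd = A; 7th = E.
From A to E is 7 semitones, exactly the perfect fifth.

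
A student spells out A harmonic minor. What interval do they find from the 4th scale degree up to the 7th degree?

A4

The scale runs A B C D E F G♯.
4th scale degree = D; 7th scale degree = G♯.
4 letter names make it a fourth; at 6 semitones (a half step wider than perfect) the quality is augmented.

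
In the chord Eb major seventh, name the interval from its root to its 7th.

major seventh

Eb major seventh is spelled Eb–G–Bb–D.
Root = Eb; 7th = D.
Counting 7 letters and 11 half steps from Eb gives a major seventh.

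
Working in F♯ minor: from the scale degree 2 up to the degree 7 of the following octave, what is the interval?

Spelling F♯ minor: F♯ G♯ A B C♯ D E.
That puts G♯ below E.
From G♯ to E: 20 semitones over a thirteenth = minor.

minor 13th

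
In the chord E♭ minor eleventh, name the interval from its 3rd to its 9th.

The chord tones of E♭ minor eleventh are E♭-G♭-B♭-D♭-F-A♭.
3rd = G♭; 9th = F.
G♭ up to F spans 7 letter names and 11 semitones — a major seventh.

major seventh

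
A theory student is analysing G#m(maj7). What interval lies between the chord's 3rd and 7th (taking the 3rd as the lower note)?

augmented fifth

Spelling the chord: G#-B-D#-F##.
3rd = B; 7th = F##.
From B to F##: 8 semitones over a fifth = augmented.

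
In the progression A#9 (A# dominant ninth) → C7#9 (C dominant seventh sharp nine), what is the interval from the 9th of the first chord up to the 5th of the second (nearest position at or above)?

diminished sixth

A#9 (A# dominant ninth) has B# as its 9th, and C7#9 (C dominant seventh sharp nine) has G as its 5th.
B# up to G is 7 semitones, a whole step narrower than a major sixth, so the interval is diminished.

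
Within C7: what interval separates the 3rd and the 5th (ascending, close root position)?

m3

The chord tones of C7 are C–E–G–Bb.
That puts E below G.
E up to G is 3 semitones, a half step narrower than a major third, so the interval is minor.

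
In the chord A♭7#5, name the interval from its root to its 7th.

minor 7th

Spelling the chord: A♭ C E G♭.
The root is A♭ and the 7th is G♭.
A♭ up to G♭ is 10 semitones, a half step narrower than a major seventh, so the interval is minor.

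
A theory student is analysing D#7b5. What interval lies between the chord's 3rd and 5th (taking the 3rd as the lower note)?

diminished 3rd

Spelling the chord: D#, F##, A, C#.
3rd = F##; 5th = A.
3 letter names make it a third; at 2 semitones (a whole step narrower than major) the quality is diminished.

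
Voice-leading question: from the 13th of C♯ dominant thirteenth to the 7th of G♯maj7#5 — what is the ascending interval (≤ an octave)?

The 13th of C♯ dominant thirteenth is A♯; the 7th of G♯maj7#5 is F𝄪.
A♯ up to F𝄪 spans 6 letter names and 9 semitones — a major sixth.

major sixth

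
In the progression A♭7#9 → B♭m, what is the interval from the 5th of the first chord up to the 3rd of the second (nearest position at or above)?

minor 7th

The 5th of A♭7#9 is E♭; the 3rd of B♭m is D♭.
E♭ up to D♭ is 10 semitones, a half step narrower than a major seventh, so the interval is minor.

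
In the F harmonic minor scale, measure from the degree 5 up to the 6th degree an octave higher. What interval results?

minor ninth

F harmonic minor: F G Ab Bb C Db E.
Degree 5 = C; scale degree 6 (up an octave) = Db.
From C to Db: 13 semitones over a ninth = minor.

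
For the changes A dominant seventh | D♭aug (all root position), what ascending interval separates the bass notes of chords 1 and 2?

diminished fourth

The roots are A and D♭.
From A to D♭: 4 semitones over a fourth = diminished.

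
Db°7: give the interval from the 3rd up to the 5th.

minor third

Spelling the chord: Db, Fb, Abb, Cbb.
3rd = Fb; 5th = Abb.
3 letter names make it a third; at 3 semitones (a half step narrower than major) the quality is minor.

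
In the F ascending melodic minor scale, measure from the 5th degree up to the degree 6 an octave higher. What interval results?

Spelling the F ascending melodic minor scale: F G Ab Bb C D E.
That puts C below D.
Counting 9 letters and 14 half steps from C gives a major ninth.

major 9th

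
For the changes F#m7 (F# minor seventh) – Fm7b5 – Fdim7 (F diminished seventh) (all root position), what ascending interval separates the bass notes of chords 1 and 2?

diminished octave

The roots are F# and F.
F# up to F is 11 semitones, a half step narrower than a perfect octave, so the interval is diminished.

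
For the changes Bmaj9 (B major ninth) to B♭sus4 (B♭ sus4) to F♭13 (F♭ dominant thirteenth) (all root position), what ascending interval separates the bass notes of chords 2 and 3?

The roots are B♭ and F♭.
B♭ up to F♭ is 6 semitones, a half step narrower than a perfect fifth, so the interval is diminished.

diminished 5th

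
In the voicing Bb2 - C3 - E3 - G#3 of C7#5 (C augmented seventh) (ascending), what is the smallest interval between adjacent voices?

Adjacent intervals: Bb2→C3 = major second; C3→E3 = major third; E3→G#3 = major third.
The smallest is Bb2 to C3, a major second (2 semitones).

major second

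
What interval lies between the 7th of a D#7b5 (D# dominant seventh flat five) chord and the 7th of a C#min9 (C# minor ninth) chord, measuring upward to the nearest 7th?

minor 7th

The 7th of D#7b5 (D# dominant seventh flat five) is C#; the 7th of C#min9 (C# minor ninth) is B.
C# up to B is 10 semitones, a half step narrower than a major seventh, so the interval is minor.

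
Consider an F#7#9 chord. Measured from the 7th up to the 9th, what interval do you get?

F#7#9: F#, A#, C#, E, G##.
So we need the interval from E up to G##.
E up to G## is 5 semitones, a half step wider than a major third, so the interval is augmented.

augmented 3rd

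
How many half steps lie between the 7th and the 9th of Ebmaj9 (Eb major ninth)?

Eb major ninth is spelled Eb G Bb D F.
D to F is a minor third: 3 semitones.

3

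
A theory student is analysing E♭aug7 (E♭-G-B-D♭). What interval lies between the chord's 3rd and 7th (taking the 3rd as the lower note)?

diminished 5th

The 3rd is G and the 7th is D♭.
5 letter names make it a fifth; at 6 semitones (a half step narrower than perfect) the quality is diminished.
This 3–7 tritone is the characteristic tension at the heart of the dominant sound.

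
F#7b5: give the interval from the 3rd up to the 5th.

diminished third

The chord tones of F#7b5 (F# dominant seventh flat five) are F#, A#, C, E.
That puts A# below C.
A# up to C is 2 semitones, a whole step narrower than a major third, so the interval is diminished.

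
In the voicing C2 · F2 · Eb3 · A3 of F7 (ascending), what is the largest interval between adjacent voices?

Adjacent intervals: C2→F2 = perfect fourth; F2→Eb3 = minor seventh; Eb3→A3 = augmented fourth.
The largest is F2 to Eb3, a minor seventh (10 semitones).

minor seventh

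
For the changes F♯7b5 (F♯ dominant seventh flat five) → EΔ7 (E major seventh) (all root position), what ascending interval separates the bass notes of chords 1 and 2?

The roots are F♯ and E.
F♯ up to E is 10 semitones, a half step narrower than a major seventh, so the interval is minor.

m7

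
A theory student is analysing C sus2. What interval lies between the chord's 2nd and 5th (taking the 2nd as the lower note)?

perfect 4th

Csus2: C-D-G.
2nd = D; 5th = G.
D up to G spans 4 letter names and 5 semitones — a perfect fourth.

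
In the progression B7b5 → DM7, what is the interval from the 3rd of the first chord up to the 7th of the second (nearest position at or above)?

The 3rd of B7b5 is D#; the 7th of DM7 is C#.
From D# to C#: 10 semitones over a seventh = minor.

minor seventh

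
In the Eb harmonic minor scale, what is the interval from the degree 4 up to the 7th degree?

augmented fourth

Eb harmonic minor: Eb F Gb Ab Bb Cb D.
Degree 4 = Ab; degree 7 = D.
Ab up to D is 6 semitones, a half step wider than a perfect fourth, so the interval is augmented.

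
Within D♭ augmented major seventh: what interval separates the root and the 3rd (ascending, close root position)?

major 3rd

D♭+maj7 (D♭ augmented major seventh) is spelled D♭, F, A, C.
So we need the interval from D♭ up to F.
D♭ up to F spans 3 letter names and 4 semitones — a major third.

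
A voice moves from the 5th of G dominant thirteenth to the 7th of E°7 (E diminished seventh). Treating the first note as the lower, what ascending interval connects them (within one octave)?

The 5th of G dominant thirteenth is D; the 7th of E°7 (E diminished seventh) is D♭.
8 letter names make it an octave; at 11 semitones (a half step narrower than perfect) the quality is diminished.

diminished octave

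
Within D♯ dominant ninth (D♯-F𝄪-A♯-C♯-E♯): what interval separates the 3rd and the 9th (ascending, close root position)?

That puts F𝄪 below E♯.
F𝄪 up to E♯ is 10 semitones, a half step narrower than a major seventh, so the interval is minor.

minor seventh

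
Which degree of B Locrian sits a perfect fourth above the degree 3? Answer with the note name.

G

The scale is B C D E F G A.
The degree 3 is D; a perfect fourth above that is G — scale degree 6.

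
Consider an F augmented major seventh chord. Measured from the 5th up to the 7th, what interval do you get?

minor third

F+maj7 is spelled F A C# E.
That puts C# below E.
3 letter names make it a third; at 3 semitones (a half step narrower than major) the quality is minor.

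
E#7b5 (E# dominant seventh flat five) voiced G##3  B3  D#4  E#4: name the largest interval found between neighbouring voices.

Adjacent intervals: G##3→B3 = diminished third; B3→D#4 = major third; D#4→E#4 = major second.
The largest is B3 to D#4, a major third (4 semitones).

major third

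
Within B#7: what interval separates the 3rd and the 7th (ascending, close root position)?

diminished fifth

Spelling the chord: B#–D##–F##–A#.
That puts D## below A#.
5 letter names make it a fifth; at 6 semitones (a half step narrower than perfect) the quality is diminished.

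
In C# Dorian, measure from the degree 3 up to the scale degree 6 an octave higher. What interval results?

augmented 11th

The scale runs C# D# E F# G# A# B.
So we need the interval from E up to A#.
11 letter names make it an eleventh; at 18 semitones (a half step wider than perfect) the quality is augmented.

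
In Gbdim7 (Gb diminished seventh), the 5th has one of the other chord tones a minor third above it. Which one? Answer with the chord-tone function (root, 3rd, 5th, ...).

7th

Spelling the chord: Gb–Bbb–Dbb–Fbb.
The 5th is Dbb. A minor third above Dbb is Fbb.
Fbb is the chord's 7th.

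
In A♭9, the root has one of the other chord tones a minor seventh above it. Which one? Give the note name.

Gb

Spelling the chord: A♭-C-E♭-G♭-B♭.
The root is A♭. A minor seventh above A♭ is G♭.
G♭ is the chord's 7th.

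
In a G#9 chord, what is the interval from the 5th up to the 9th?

G#9 is spelled G#–B#–D#–F#–A#.
That puts D# below A#.
From D# to A# is 7 semitones, exactly the perfect fifth.

perfect fifth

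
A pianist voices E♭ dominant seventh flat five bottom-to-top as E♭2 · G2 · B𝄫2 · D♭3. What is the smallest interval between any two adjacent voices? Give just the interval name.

Adjacent intervals: E♭2→G2 = major third; G2→B𝄫2 = diminished third; B𝄫2→D♭3 = major third.
The smallest is G2 to B𝄫2, a diminished third (2 semitones).

d3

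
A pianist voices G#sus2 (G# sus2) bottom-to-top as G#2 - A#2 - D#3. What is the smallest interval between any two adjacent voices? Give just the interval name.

major second

Adjacent intervals: G#2→A#2 = major second; A#2→D#3 = perfect fourth.
The smallest is G#2 to A#2, a major second (2 semitones).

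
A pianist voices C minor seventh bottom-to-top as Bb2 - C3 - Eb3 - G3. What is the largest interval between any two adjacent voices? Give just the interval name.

M3

Adjacent intervals: Bb2→C3 = major second; C3→Eb3 = minor third; Eb3→G3 = major third.
The largest is Eb3 to G3, a major third (4 semitones).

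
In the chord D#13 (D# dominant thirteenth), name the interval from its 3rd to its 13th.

perfect eleventh

The chord tones of D#13 are D#-F##-A#-C#-E#-B#.
The 3rd is F## and the 13th is B#.
From F## to B# is 17 semitones, exactly the perfect eleventh.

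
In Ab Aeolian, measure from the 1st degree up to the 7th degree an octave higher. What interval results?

m14

The scale runs Ab Bb Cb Db Eb Fb Gb.
1st degree = Ab; scale degree 7 (up an octave) = Gb.
Ab up to Gb is 22 semitones, a half step narrower than a major fourteenth, so the interval is minor.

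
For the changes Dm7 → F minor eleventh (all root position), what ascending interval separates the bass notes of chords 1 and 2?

minor third

The roots are D and F.
D up to F is 3 semitones, a half step narrower than a major third, so the interval is minor.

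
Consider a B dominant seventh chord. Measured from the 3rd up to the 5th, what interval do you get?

B7 (B dominant seventh): B, D#, F#, A.
3rd = D#; 5th = F#.
D# up to F# is 3 semitones, a half step narrower than a major third, so the interval is minor.

minor 3rd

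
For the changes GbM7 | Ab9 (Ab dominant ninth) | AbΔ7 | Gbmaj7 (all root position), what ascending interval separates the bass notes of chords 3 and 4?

minor seventh

The roots are Ab and Gb.
Ab up to Gb is 10 semitones, a half step narrower than a major seventh, so the interval is minor.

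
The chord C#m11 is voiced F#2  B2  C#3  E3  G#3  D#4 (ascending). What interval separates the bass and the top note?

major thirteenth

The outer voices are F#2 and D#4.
F# up to D# spans 13 letter names and 21 semitones — a major thirteenth.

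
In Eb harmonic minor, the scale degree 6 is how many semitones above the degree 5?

1

The scale is Eb F Gb Ab Bb Cb D.
Bb up to Cb is a minor second — 1 semitone.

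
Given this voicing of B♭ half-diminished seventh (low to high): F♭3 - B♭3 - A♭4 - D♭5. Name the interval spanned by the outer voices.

major 13th

The outer voices are F♭3 and D♭5.
F♭ up to D♭ spans 13 letter names and 21 semitones — a major thirteenth.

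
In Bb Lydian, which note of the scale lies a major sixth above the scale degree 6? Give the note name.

E

The scale is Bb C D E F G A.
The scale degree 6 is G; a major sixth above that is E — scale degree 4.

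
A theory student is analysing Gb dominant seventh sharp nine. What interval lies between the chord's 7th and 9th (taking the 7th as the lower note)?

augmented third

Spelling the chord: Gb–Bb–Db–Fb–A.
So we need the interval from Fb up to A.
Fb up to A is 5 semitones, a half step wider than a major third, so the interval is augmented.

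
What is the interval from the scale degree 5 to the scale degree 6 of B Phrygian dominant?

Spelling B Phrygian dominant: B C D# E F# G A.
That puts F# below G.
From F# to G: 1 semitone over a second = minor.

minor 2nd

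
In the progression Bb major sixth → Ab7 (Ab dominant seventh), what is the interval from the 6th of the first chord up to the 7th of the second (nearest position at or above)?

Bb major sixth has G as its 6th, and Ab7 (Ab dominant seventh) has Gb as its 7th.
From G to Gb: 11 semitones over an octave = diminished.

diminished octave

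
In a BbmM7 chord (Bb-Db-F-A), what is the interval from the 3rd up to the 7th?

The 3rd is Db and the 7th is A.
From Db to A: 8 semitones over a fifth = augmented.

augmented fifth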